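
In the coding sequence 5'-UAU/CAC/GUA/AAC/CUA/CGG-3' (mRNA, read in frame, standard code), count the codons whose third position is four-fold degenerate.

3

Codon 1 UAU (Tyr): third position 2-fold.
Codon 2 CAC (His): third position 2-fold.
Codon 3 GUA (Val): third position 4-fold.
Codon 4 AAC (Asn): third position 2-fold.
Codon 5 CUA (Leu): third position 4-fold.
Codon 6 CGG (Arg): third position 4-fold.
Four-fold degenerate third positions: 3.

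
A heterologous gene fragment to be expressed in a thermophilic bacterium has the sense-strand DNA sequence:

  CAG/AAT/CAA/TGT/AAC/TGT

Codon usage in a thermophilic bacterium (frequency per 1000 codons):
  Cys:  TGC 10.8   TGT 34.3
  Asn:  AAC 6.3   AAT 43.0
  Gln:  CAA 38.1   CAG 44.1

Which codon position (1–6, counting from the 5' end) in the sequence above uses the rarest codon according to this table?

5

Codon 1 CAG (Gln): 44.1 per 1000.
Codon 2 AAT (Asn): 43.0 per 1000.
Codon 3 CAA (Gln): 38.1 per 1000.
Codon 4 TGT (Cys): 34.3 per 1000.
Codon 5 AAC (Asn): 6.3 per 1000.
Codon 6 TGT (Cys): 34.3 per 1000.
Lowest frequency is 6.3 at codon 5.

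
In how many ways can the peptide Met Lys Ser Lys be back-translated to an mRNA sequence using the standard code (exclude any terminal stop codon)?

24

Met: 1 codon.
Lys: 2 codons.
Ser: 6 codons.
Lys: 2 codons.
1 × 2 × 6 × 2 = 24.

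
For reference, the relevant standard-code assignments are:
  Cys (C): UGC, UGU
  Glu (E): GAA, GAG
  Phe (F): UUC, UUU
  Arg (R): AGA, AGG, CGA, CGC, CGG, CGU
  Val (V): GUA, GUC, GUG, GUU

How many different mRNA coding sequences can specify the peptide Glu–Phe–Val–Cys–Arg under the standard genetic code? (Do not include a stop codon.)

Glu: 2 codons.
Phe: 2 codons.
Val: 4 codons.
Cys: 2 codons.
Arg: 6 codons.
2 × 2 × 4 × 2 × 6 = 192.

192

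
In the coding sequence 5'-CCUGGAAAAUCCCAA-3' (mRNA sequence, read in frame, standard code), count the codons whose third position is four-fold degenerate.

Codon 1 CCU (Pro): third position 4-fold.
Codon 2 GGA (Gly): third position 4-fold.
Codon 3 AAA (Lys): third position 2-fold.
Codon 4 UCC (Ser): third position 4-fold.
Codon 5 CAA (Gln): third position 2-fold.
Four-fold degenerate third positions: 3.

3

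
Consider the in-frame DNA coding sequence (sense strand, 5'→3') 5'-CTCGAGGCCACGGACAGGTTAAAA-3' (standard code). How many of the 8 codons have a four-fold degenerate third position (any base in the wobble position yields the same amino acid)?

3

Codon 1 CTC (Leu): third position 4-fold.
Codon 2 GAG (Glu): third position 2-fold.
Codon 3 GCC (Ala): third position 4-fold.
Codon 4 ACG (Thr): third position 4-fold.
Codon 5 GAC (Asp): third position 2-fold.
Codon 6 AGG (Arg): third position 2-fold.
Codon 7 TTA (Leu): third position 2-fold.
Codon 8 AAA (Lys): third position 2-fold.
Four-fold degenerate third positions: 3.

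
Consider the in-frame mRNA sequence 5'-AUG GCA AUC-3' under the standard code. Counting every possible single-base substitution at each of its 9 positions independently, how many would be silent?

Codon 1 (AUG, Met): 0 synonymous substitutions.
Codon 2 (GCA, Ala): 3 synonymous substitutions.
Codon 3 (AUC, Ile): 2 synonymous substitutions.
Total: 0 + 3 + 2 = 5.

5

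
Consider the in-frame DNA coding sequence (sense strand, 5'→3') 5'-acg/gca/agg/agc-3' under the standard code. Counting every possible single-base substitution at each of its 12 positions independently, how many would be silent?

9

Codon 1 (ACG, Thr): 3 synonymous substitutions.
Codon 2 (GCA, Ala): 3 synonymous substitutions.
Codon 3 (AGG, Arg): 2 synonymous substitutions.
Codon 4 (AGC, Ser): 1 synonymous substitution.
Total: 3 + 3 + 2 + 1 = 9.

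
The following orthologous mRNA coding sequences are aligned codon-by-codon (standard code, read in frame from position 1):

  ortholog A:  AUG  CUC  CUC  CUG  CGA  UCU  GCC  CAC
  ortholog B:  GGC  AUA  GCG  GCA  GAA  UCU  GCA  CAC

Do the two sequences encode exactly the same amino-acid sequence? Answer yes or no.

Codon 1: AUG Met / GGC Gly — nonsynonymous.
Codon 2: CUC Leu / AUA Ile — nonsynonymous.
Codon 3: CUC Leu / GCG Ala — nonsynonymous.
Codon 4: CUG Leu / GCA Ala — nonsynonymous.
Codon 5: CGA Arg / GAA Glu — nonsynonymous.
Codon 6: UCU Ser / UCU Ser — identical.
Codon 7: GCC Ala / GCA Ala — synonymous.
Codon 8: CAC His / CAC His — identical.
Nonsynonymous differences: 5 → different protein.

no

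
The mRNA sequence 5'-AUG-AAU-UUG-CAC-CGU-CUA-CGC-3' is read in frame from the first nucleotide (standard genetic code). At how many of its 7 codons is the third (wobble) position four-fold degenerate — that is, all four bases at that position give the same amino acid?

Codon 1 AUG (Met): third position 1-fold.
Codon 2 AAU (Asn): third position 2-fold.
Codon 3 UUG (Leu): third position 2-fold.
Codon 4 CAC (His): third position 2-fold.
Codon 5 CGU (Arg): third position 4-fold.
Codon 6 CUA (Leu): third position 4-fold.
Codon 7 CGC (Arg): third position 4-fold.
Four-fold degenerate third positions: 3.

3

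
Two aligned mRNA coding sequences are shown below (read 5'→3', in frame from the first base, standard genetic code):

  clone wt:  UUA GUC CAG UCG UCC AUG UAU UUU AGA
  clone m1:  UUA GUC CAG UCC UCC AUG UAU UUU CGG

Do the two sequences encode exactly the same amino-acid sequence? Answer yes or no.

yes

Codon 1: UUA Leu / UUA Leu — identical.
Codon 2: GUC Val / GUC Val — identical.
Codon 3: CAG Gln / CAG Gln — identical.
Codon 4: UCG Ser / UCC Ser — synonymous.
Codon 5: UCC Ser / UCC Ser — identical.
Codon 6: AUG Met / AUG Met — identical.
Codon 7: UAU Tyr / UAU Tyr — identical.
Codon 8: UUU Phe / UUU Phe — identical.
Codon 9: AGA Arg / CGG Arg — synonymous.
Nonsynonymous differences: 0 → same protein.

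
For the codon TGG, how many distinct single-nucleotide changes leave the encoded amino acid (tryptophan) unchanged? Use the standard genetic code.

0

Position 1: none → 0 synonymous.
Position 2: none → 0 synonymous.
Position 3: none → 0 synonymous.
Total: 0 + 0 + 0 = 0.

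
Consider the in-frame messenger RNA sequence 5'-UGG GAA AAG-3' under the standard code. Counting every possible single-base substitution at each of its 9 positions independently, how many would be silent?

Codon 1 (UGG, Trp): 0 synonymous substitutions.
Codon 2 (GAA, Glu): 1 synonymous substitution.
Codon 3 (AAG, Lys): 1 synonymous substitution.
Total: 0 + 1 + 1 = 2.

2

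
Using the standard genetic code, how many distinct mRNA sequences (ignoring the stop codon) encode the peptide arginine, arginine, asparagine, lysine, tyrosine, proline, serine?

Arg: 6 codons.
Arg: 6 codons.
Asn: 2 codons.
Lys: 2 codons.
Tyr: 2 codons.
Pro: 4 codons.
Ser: 6 codons.
6 × 6 × 2 × 2 × 2 × 4 × 6 = 6912.

6912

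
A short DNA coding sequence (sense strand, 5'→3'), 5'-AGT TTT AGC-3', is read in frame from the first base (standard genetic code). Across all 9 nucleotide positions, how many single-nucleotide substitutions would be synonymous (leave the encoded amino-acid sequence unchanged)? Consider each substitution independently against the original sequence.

3

Codon 1 (AGT, Ser): 1 synonymous substitution.
Codon 2 (TTT, Phe): 1 synonymous substitution.
Codon 3 (AGC, Ser): 1 synonymous substitution.
Total: 1 + 1 + 1 = 3.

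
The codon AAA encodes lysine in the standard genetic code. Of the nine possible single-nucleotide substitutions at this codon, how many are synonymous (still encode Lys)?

Position 1: none → 0 synonymous.
Position 2: none → 0 synonymous.
Position 3: AAG → 1 synonymous.
Total: 0 + 0 + 1 = 1.

1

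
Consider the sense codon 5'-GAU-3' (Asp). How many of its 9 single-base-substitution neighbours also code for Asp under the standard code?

Position 1: none → 0 synonymous.
Position 2: none → 0 synonymous.
Position 3: GAC → 1 synonymous.
Total: 0 + 0 + 1 = 1.

1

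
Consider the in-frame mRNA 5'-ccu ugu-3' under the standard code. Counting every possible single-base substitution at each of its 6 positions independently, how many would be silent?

4

Codon 1 (CCU, Pro): 3 synonymous substitutions.
Codon 2 (UGU, Cys): 1 synonymous substitution.
Total: 3 + 1 = 4.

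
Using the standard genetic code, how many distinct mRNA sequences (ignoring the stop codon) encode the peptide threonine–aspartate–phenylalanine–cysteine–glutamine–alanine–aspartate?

Thr: 4 codons.
Asp: 2 codons.
Phe: 2 codons.
Cys: 2 codons.
Gln: 2 codons.
Ala: 4 codons.
Asp: 2 codons.
4 × 2 × 2 × 2 × 2 × 4 × 2 = 512.

512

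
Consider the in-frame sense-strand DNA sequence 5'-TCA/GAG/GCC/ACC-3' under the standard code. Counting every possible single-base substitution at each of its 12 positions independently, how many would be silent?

Codon 1 (TCA, Ser): 3 synonymous substitutions.
Codon 2 (GAG, Glu): 1 synonymous substitution.
Codon 3 (GCC, Ala): 3 synonymous substitutions.
Codon 4 (ACC, Thr): 3 synonymous substitutions.
Total: 3 + 1 + 3 + 3 = 10.

10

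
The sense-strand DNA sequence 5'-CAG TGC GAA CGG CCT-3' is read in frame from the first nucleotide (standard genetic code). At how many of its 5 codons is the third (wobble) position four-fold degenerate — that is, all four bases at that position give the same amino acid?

2

Codon 1 CAG (Gln): third position 2-fold.
Codon 2 TGC (Cys): third position 2-fold.
Codon 3 GAA (Glu): third position 2-fold.
Codon 4 CGG (Arg): third position 4-fold.
Codon 5 CCT (Pro): third position 4-fold.
Four-fold degenerate third positions: 2.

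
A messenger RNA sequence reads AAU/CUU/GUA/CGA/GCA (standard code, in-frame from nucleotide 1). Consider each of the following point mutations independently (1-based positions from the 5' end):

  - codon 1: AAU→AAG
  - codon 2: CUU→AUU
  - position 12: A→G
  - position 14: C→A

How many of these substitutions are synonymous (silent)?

1

Codon 1: AAU (Asn) → AAG (Lys) — missense.
Codon 2: CUU (Leu) → AUU (Ile) — missense.
Codon 4: CGA (Arg) → CGG (Arg) — synonymous.
Codon 5: GCA (Ala) → GAA (Glu) — missense.
Synonymous: 1 of 4.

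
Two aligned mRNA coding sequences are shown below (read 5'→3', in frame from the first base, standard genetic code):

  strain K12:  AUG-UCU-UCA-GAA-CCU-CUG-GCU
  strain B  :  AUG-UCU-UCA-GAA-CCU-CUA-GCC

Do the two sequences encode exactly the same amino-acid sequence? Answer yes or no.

Codon 1: AUG Met / AUG Met — identical.
Codon 2: UCU Ser / UCU Ser — identical.
Codon 3: UCA Ser / UCA Ser — identical.
Codon 4: GAA Glu / GAA Glu — identical.
Codon 5: CCU Pro / CCU Pro — identical.
Codon 6: CUG Leu / CUA Leu — synonymous.
Codon 7: GCU Ala / GCC Ala — synonymous.
Nonsynonymous differences: 0 → same protein.

yes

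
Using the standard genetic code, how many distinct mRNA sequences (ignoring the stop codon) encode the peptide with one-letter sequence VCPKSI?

1152

Val: 4 codons.
Cys: 2 codons.
Pro: 4 codons.
Lys: 2 codons.
Ser: 6 codons.
Ile: 3 codons.
4 × 2 × 4 × 2 × 6 × 3 = 1152.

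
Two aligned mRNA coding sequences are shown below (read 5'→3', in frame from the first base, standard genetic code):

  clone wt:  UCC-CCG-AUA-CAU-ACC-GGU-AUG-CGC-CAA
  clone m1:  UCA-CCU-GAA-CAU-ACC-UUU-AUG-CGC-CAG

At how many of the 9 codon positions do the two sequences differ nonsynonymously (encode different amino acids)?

Codon 1: UCC Ser / UCA Ser — synonymous.
Codon 2: CCG Pro / CCU Pro — synonymous.
Codon 3: AUA Ile / GAA Glu — nonsynonymous.
Codon 4: CAU His / CAU His — identical.
Codon 5: ACC Thr / ACC Thr — identical.
Codon 6: GGU Gly / UUU Phe — nonsynonymous.
Codon 7: AUG Met / AUG Met — identical.
Codon 8: CGC Arg / CGC Arg — identical.
Codon 9: CAA Gln / CAG Gln — synonymous.
Nonsynonymous differences: 2.

2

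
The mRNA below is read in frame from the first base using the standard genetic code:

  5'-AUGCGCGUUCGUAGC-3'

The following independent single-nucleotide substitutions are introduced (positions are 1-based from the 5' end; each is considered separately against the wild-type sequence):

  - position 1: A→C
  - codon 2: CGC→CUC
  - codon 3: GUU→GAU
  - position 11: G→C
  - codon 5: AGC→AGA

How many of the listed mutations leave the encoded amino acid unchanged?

0

Codon 1: AUG (Met) → CUG (Leu) — missense.
Codon 2: CGC (Arg) → CUC (Leu) — missense.
Codon 3: GUU (Val) → GAU (Asp) — missense.
Codon 4: CGU (Arg) → CCU (Pro) — missense.
Codon 5: AGC (Ser) → AGA (Arg) — missense.
Synonymous: 0 of 5.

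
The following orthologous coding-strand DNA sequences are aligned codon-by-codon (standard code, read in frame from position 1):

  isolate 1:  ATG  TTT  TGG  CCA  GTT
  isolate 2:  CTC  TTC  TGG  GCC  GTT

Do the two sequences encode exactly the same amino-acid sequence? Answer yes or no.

Codon 1: ATG Met / CTC Leu — nonsynonymous.
Codon 2: TTT Phe / TTC Phe — synonymous.
Codon 3: TGG Trp / TGG Trp — identical.
Codon 4: CCA Pro / GCC Ala — nonsynonymous.
Codon 5: GTT Val / GTT Val — identical.
Nonsynonymous differences: 2 → different protein.

no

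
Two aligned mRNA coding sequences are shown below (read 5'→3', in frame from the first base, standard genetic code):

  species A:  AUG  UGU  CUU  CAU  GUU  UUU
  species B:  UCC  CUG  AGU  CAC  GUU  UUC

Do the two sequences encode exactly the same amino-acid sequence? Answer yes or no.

Codon 1: AUG Met / UCC Ser — nonsynonymous.
Codon 2: UGU Cys / CUG Leu — nonsynonymous.
Codon 3: CUU Leu / AGU Ser — nonsynonymous.
Codon 4: CAU His / CAC His — synonymous.
Codon 5: GUU Val / GUU Val — identical.
Codon 6: UUU Phe / UUC Phe — synonymous.
Nonsynonymous differences: 3 → different protein.

no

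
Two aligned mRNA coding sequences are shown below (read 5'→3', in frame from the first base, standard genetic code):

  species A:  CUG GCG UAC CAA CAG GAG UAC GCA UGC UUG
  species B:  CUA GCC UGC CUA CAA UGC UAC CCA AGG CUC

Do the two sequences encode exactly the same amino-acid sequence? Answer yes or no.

Codon 1: CUG Leu / CUA Leu — synonymous.
Codon 2: GCG Ala / GCC Ala — synonymous.
Codon 3: UAC Tyr / UGC Cys — nonsynonymous.
Codon 4: CAA Gln / CUA Leu — nonsynonymous.
Codon 5: CAG Gln / CAA Gln — synonymous.
Codon 6: GAG Glu / UGC Cys — nonsynonymous.
Codon 7: UAC Tyr / UAC Tyr — identical.
Codon 8: GCA Ala / CCA Pro — nonsynonymous.
Codon 9: UGC Cys / AGG Arg — nonsynonymous.
Codon 10: UUG Leu / CUC Leu — synonymous.
Nonsynonymous differences: 5 → different protein.

no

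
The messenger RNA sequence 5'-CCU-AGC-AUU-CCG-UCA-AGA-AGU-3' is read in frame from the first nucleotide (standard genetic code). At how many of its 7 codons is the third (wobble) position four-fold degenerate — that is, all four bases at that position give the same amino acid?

3

Codon 1 CCU (Pro): third position 4-fold.
Codon 2 AGC (Ser): third position 2-fold.
Codon 3 AUU (Ile): third position 3-fold.
Codon 4 CCG (Pro): third position 4-fold.
Codon 5 UCA (Ser): third position 4-fold.
Codon 6 AGA (Arg): third position 2-fold.
Codon 7 AGU (Ser): third position 2-fold.
Four-fold degenerate third positions: 3.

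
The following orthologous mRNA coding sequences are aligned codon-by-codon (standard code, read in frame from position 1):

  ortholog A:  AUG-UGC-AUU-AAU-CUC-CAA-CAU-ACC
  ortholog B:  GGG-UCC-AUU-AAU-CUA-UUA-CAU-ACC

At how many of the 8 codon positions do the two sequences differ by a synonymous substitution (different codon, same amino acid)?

1

Codon 1: AUG Met / GGG Gly — nonsynonymous.
Codon 2: UGC Cys / UCC Ser — nonsynonymous.
Codon 3: AUU Ile / AUU Ile — identical.
Codon 4: AAU Asn / AAU Asn — identical.
Codon 5: CUC Leu / CUA Leu — synonymous.
Codon 6: CAA Gln / UUA Leu — nonsynonymous.
Codon 7: CAU His / CAU His — identical.
Codon 8: ACC Thr / ACC Thr — identical.
Synonymous differences: 1.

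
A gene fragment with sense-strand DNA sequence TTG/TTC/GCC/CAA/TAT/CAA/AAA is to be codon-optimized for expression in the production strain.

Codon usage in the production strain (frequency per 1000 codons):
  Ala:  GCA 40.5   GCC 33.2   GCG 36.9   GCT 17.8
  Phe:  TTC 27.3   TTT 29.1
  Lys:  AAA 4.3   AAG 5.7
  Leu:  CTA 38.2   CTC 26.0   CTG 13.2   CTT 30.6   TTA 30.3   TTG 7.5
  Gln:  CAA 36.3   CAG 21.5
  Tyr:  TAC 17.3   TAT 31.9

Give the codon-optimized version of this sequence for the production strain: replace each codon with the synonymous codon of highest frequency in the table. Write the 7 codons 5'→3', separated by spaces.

Codon 1 (Leu): best is CTA at 38.2.
Codon 2 (Phe): best is TTT at 29.1.
Codon 3 (Ala): best is GCA at 40.5.
Codon 4 (Gln): best is CAA at 36.3.
Codon 5 (Tyr): best is TAT at 31.9.
Codon 6 (Gln): best is CAA at 36.3.
Codon 7 (Lys): best is AAG at 5.7.

CTA TTT GCA CAA TAT CAA AAG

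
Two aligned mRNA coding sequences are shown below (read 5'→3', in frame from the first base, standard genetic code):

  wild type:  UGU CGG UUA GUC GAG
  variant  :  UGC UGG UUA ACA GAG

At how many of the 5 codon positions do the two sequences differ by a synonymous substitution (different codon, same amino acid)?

Codon 1: UGU Cys / UGC Cys — synonymous.
Codon 2: CGG Arg / UGG Trp — nonsynonymous.
Codon 3: UUA Leu / UUA Leu — identical.
Codon 4: GUC Val / ACA Thr — nonsynonymous.
Codon 5: GAG Glu / GAG Glu — identical.
Synonymous differences: 1.

1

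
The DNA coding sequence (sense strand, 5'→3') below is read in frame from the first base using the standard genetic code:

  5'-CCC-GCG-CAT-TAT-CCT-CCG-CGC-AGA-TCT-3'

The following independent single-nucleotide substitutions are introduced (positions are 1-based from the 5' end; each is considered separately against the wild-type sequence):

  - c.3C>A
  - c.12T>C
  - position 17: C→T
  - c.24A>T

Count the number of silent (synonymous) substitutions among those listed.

2

Codon 1: CCC (Pro) → CCA (Pro) — synonymous.
Codon 4: TAT (Tyr) → TAC (Tyr) — synonymous.
Codon 6: CCG (Pro) → CTG (Leu) — missense.
Codon 8: AGA (Arg) → AGT (Ser) — missense.
Synonymous: 2 of 4.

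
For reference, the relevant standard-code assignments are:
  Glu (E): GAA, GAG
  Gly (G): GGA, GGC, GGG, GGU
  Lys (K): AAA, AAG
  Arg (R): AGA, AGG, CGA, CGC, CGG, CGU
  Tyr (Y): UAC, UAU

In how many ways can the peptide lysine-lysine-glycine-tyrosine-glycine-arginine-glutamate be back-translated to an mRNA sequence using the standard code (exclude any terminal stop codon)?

Lys: 2 codons.
Lys: 2 codons.
Gly: 4 codons.
Tyr: 2 codons.
Gly: 4 codons.
Arg: 6 codons.
Glu: 2 codons.
2 × 2 × 4 × 2 × 4 × 6 × 2 = 1536.

1536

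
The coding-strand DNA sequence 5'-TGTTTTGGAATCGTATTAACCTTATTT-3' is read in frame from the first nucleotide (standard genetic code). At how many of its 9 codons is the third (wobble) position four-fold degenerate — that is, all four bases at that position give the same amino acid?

Codon 1 TGT (Cys): third position 2-fold.
Codon 2 TTT (Phe): third position 2-fold.
Codon 3 GGA (Gly): third position 4-fold.
Codon 4 ATC (Ile): third position 3-fold.
Codon 5 GTA (Val): third position 4-fold.
Codon 6 TTA (Leu): third position 2-fold.
Codon 7 ACC (Thr): third position 4-fold.
Codon 8 TTA (Leu): third position 2-fold.
Codon 9 TTT (Phe): third position 2-fold.
Four-fold degenerate third positions: 3.

3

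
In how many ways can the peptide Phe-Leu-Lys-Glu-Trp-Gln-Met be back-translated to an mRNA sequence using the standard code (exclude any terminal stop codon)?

Phe: 2 codons.
Leu: 6 codons.
Lys: 2 codons.
Glu: 2 codons.
Trp: 1 codon.
Gln: 2 codons.
Met: 1 codon.
2 × 6 × 2 × 2 × 1 × 2 × 1 = 96.

96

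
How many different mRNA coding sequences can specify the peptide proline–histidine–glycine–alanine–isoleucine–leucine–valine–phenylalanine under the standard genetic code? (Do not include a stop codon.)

18432

Pro: 4 codons.
His: 2 codons.
Gly: 4 codons.
Ala: 4 codons.
Ile: 3 codons.
Leu: 6 codons.
Val: 4 codons.
Phe: 2 codons.
4 × 2 × 4 × 4 × 3 × 6 × 4 × 2 = 18432.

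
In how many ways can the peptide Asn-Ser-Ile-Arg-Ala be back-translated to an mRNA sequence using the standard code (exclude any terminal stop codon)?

Asn: 2 codons.
Ser: 6 codons.
Ile: 3 codons.
Arg: 6 codons.
Ala: 4 codons.
2 × 6 × 3 × 6 × 4 = 864.

864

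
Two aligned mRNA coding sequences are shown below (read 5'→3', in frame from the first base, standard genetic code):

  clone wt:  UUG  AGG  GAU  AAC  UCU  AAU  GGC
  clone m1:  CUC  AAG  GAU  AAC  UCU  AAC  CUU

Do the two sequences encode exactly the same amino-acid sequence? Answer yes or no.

Codon 1: UUG Leu / CUC Leu — synonymous.
Codon 2: AGG Arg / AAG Lys — nonsynonymous.
Codon 3: GAU Asp / GAU Asp — identical.
Codon 4: AAC Asn / AAC Asn — identical.
Codon 5: UCU Ser / UCU Ser — identical.
Codon 6: AAU Asn / AAC Asn — synonymous.
Codon 7: GGC Gly / CUU Leu — nonsynonymous.
Nonsynonymous differences: 2 → different protein.

no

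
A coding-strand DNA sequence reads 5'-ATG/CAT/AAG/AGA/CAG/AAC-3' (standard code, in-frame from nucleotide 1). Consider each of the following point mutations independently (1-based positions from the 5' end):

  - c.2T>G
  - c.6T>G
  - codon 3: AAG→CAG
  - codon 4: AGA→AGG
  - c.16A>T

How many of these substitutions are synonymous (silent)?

Codon 1: ATG (Met) → AGG (Arg) — missense.
Codon 2: CAT (His) → CAG (Gln) — missense.
Codon 3: AAG (Lys) → CAG (Gln) — missense.
Codon 4: AGA (Arg) → AGG (Arg) — synonymous.
Codon 6: AAC (Asn) → TAC (Tyr) — missense.
Synonymous: 1 of 5.

1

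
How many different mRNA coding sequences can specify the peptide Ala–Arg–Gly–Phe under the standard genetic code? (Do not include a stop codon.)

192

Ala: 4 codons.
Arg: 6 codons.
Gly: 4 codons.
Phe: 2 codons.
4 × 6 × 4 × 2 = 192.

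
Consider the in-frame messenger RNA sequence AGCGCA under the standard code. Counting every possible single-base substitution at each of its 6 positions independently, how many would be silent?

Codon 1 (AGC, Ser): 1 synonymous substitution.
Codon 2 (GCA, Ala): 3 synonymous substitutions.
Total: 1 + 3 = 4.

4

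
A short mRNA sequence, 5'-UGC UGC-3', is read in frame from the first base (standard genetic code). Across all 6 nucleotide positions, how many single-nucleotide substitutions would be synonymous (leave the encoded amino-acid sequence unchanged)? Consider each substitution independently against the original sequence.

Codon 1 (UGC, Cys): 1 synonymous substitution.
Codon 2 (UGC, Cys): 1 synonymous substitution.
Total: 1 + 1 = 2.

2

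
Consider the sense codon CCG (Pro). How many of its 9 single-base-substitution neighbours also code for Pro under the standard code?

Position 1: none → 0 synonymous.
Position 2: none → 0 synonymous.
Position 3: CCU, CCC, CCA → 3 synonymous.
Total: 0 + 0 + 3 = 3.

3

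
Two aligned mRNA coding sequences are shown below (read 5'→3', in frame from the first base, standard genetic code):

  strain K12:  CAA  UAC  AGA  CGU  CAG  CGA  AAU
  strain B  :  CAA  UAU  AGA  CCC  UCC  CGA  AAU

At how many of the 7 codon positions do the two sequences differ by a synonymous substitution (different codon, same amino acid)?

1

Codon 1: CAA Gln / CAA Gln — identical.
Codon 2: UAC Tyr / UAU Tyr — synonymous.
Codon 3: AGA Arg / AGA Arg — identical.
Codon 4: CGU Arg / CCC Pro — nonsynonymous.
Codon 5: CAG Gln / UCC Ser — nonsynonymous.
Codon 6: CGA Arg / CGA Arg — identical.
Codon 7: AAU Asn / AAU Asn — identical.
Synonymous differences: 1.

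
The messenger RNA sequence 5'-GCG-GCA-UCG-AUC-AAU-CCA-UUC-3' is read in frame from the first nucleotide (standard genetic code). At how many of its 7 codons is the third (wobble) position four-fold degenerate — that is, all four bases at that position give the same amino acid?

Codon 1 GCG (Ala): third position 4-fold.
Codon 2 GCA (Ala): third position 4-fold.
Codon 3 UCG (Ser): third position 4-fold.
Codon 4 AUC (Ile): third position 3-fold.
Codon 5 AAU (Asn): third position 2-fold.
Codon 6 CCA (Pro): third position 4-fold.
Codon 7 UUC (Phe): third position 2-fold.
Four-fold degenerate third positions: 4.

4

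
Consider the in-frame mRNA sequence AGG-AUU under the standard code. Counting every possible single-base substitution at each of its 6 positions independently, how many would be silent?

Codon 1 (AGG, Arg): 2 synonymous substitutions.
Codon 2 (AUU, Ile): 2 synonymous substitutions.
Total: 2 + 2 = 4.

4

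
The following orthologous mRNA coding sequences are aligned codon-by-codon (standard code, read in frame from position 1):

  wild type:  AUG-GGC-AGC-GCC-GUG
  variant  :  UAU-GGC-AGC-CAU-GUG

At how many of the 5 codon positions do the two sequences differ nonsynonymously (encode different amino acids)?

2

Codon 1: AUG Met / UAU Tyr — nonsynonymous.
Codon 2: GGC Gly / GGC Gly — identical.
Codon 3: AGC Ser / AGC Ser — identical.
Codon 4: GCC Ala / CAU His — nonsynonymous.
Codon 5: GUG Val / GUG Val — identical.
Nonsynonymous differences: 2.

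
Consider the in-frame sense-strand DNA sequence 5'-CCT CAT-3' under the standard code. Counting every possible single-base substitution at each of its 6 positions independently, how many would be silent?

Codon 1 (CCT, Pro): 3 synonymous substitutions.
Codon 2 (CAT, His): 1 synonymous substitution.
Total: 3 + 1 = 4.

4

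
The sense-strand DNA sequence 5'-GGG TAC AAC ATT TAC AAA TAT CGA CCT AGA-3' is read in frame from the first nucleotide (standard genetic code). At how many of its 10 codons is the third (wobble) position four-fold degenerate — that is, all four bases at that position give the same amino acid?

3

Codon 1 GGG (Gly): third position 4-fold.
Codon 2 TAC (Tyr): third position 2-fold.
Codon 3 AAC (Asn): third position 2-fold.
Codon 4 ATT (Ile): third position 3-fold.
Codon 5 TAC (Tyr): third position 2-fold.
Codon 6 AAA (Lys): third position 2-fold.
Codon 7 TAT (Tyr): third position 2-fold.
Codon 8 CGA (Arg): third position 4-fold.
Codon 9 CCT (Pro): third position 4-fold.
Codon 10 AGA (Arg): third position 2-fold.
Four-fold degenerate third positions: 3.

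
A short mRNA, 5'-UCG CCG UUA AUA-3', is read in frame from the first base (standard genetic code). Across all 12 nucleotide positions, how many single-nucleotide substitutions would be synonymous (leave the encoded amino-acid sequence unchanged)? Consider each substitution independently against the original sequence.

Codon 1 (UCG, Ser): 3 synonymous substitutions.
Codon 2 (CCG, Pro): 3 synonymous substitutions.
Codon 3 (UUA, Leu): 2 synonymous substitutions.
Codon 4 (AUA, Ile): 2 synonymous substitutions.
Total: 3 + 3 + 2 + 2 = 10.

10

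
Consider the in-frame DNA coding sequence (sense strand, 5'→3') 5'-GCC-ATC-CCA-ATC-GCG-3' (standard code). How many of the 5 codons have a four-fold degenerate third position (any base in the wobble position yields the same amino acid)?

3

Codon 1 GCC (Ala): third position 4-fold.
Codon 2 ATC (Ile): third position 3-fold.
Codon 3 CCA (Pro): third position 4-fold.
Codon 4 ATC (Ile): third position 3-fold.
Codon 5 GCG (Ala): third position 4-fold.
Four-fold degenerate third positions: 3.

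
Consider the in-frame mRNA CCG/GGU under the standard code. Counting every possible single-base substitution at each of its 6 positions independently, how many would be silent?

6

Codon 1 (CCG, Pro): 3 synonymous substitutions.
Codon 2 (GGU, Gly): 3 synonymous substitutions.
Total: 3 + 3 = 6.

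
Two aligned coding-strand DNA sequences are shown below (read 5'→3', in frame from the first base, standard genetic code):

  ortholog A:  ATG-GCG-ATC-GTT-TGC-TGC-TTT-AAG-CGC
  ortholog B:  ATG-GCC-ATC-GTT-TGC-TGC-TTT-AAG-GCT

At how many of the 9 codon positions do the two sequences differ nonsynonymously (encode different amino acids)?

Codon 1: ATG Met / ATG Met — identical.
Codon 2: GCG Ala / GCC Ala — synonymous.
Codon 3: ATC Ile / ATC Ile — identical.
Codon 4: GTT Val / GTT Val — identical.
Codon 5: TGC Cys / TGC Cys — identical.
Codon 6: TGC Cys / TGC Cys — identical.
Codon 7: TTT Phe / TTT Phe — identical.
Codon 8: AAG Lys / AAG Lys — identical.
Codon 9: CGC Arg / GCT Ala — nonsynonymous.
Nonsynonymous differences: 1.

1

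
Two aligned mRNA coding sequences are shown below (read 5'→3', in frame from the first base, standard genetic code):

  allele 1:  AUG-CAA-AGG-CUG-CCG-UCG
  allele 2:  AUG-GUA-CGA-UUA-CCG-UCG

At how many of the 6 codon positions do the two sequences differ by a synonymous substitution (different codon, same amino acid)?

2

Codon 1: AUG Met / AUG Met — identical.
Codon 2: CAA Gln / GUA Val — nonsynonymous.
Codon 3: AGG Arg / CGA Arg — synonymous.
Codon 4: CUG Leu / UUA Leu — synonymous.
Codon 5: CCG Pro / CCG Pro — identical.
Codon 6: UCG Ser / UCG Ser — identical.
Synonymous differences: 2.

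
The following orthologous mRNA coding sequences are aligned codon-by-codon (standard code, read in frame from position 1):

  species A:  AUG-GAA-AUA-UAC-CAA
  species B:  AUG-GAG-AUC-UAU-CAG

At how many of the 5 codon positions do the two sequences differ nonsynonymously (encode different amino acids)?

Codon 1: AUG Met / AUG Met — identical.
Codon 2: GAA Glu / GAG Glu — synonymous.
Codon 3: AUA Ile / AUC Ile — synonymous.
Codon 4: UAC Tyr / UAU Tyr — synonymous.
Codon 5: CAA Gln / CAG Gln — synonymous.
Nonsynonymous differences: 0.

0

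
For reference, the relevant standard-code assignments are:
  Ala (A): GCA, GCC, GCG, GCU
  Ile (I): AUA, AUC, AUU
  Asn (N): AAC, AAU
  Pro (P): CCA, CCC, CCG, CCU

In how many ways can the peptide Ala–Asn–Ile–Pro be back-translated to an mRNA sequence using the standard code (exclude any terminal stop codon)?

Ala: 4 codons.
Asn: 2 codons.
Ile: 3 codons.
Pro: 4 codons.
4 × 2 × 3 × 4 = 96.

96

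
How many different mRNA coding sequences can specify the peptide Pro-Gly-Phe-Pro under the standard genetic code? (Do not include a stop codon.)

128

Pro: 4 codons.
Gly: 4 codons.
Phe: 2 codons.
Pro: 4 codons.
4 × 4 × 2 × 4 = 128.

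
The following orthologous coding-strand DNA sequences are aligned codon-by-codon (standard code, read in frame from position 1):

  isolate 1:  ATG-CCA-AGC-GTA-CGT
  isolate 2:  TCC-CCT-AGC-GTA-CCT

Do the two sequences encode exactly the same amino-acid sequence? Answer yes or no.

no

Codon 1: ATG Met / TCC Ser — nonsynonymous.
Codon 2: CCA Pro / CCT Pro — synonymous.
Codon 3: AGC Ser / AGC Ser — identical.
Codon 4: GTA Val / GTA Val — identical.
Codon 5: CGT Arg / CCT Pro — nonsynonymous.
Nonsynonymous differences: 2 → different protein.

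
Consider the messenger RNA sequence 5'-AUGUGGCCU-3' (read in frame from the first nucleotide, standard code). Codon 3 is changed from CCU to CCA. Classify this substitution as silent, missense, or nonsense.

silent

Position 9 falls in codon 3: CCU → Pro.
After the substitution the codon is CCA → Pro.
Both encode Pro, so the change is synonymous.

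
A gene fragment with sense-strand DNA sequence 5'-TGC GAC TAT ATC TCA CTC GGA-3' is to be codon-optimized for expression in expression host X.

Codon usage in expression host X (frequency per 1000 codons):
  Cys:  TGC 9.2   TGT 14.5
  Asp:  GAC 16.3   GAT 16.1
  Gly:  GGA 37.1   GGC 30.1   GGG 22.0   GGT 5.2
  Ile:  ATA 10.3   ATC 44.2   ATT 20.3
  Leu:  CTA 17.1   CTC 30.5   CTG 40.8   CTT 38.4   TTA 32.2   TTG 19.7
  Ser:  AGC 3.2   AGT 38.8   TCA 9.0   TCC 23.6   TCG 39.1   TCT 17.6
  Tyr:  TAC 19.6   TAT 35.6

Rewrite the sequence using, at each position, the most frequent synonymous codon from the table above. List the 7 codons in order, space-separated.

Codon 1 (Cys): best is TGT at 14.5.
Codon 2 (Asp): best is GAC at 16.3.
Codon 3 (Tyr): best is TAT at 35.6.
Codon 4 (Ile): best is ATC at 44.2.
Codon 5 (Ser): best is TCG at 39.1.
Codon 6 (Leu): best is CTG at 40.8.
Codon 7 (Gly): best is GGA at 37.1.

TGT GAC TAT ATC TCG CTG GGA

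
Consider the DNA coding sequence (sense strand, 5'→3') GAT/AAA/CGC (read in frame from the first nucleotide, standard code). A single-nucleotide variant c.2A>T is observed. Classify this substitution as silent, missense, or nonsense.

missense

Position 2 falls in codon 1: GAT → Asp.
After the substitution the codon is GTT → Val.
Asp ≠ Val, so this is a missense mutation.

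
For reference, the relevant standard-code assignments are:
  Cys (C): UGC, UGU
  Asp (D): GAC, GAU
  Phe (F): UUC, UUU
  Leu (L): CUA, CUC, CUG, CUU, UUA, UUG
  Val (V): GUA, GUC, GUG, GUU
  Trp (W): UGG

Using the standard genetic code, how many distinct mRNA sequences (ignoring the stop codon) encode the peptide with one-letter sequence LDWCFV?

192

Leu: 6 codons.
Asp: 2 codons.
Trp: 1 codon.
Cys: 2 codons.
Phe: 2 codons.
Val: 4 codons.
6 × 2 × 1 × 2 × 2 × 4 = 192.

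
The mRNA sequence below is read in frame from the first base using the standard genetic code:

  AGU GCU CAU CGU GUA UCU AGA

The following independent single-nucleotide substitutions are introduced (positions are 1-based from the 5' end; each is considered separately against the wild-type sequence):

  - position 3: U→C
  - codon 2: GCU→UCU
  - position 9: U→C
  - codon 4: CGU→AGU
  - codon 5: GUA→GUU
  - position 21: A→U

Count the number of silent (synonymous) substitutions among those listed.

3

Codon 1: AGU (Ser) → AGC (Ser) — synonymous.
Codon 2: GCU (Ala) → UCU (Ser) — missense.
Codon 3: CAU (His) → CAC (His) — synonymous.
Codon 4: CGU (Arg) → AGU (Ser) — missense.
Codon 5: GUA (Val) → GUU (Val) — synonymous.
Codon 7: AGA (Arg) → AGU (Ser) — missense.
Synonymous: 3 of 6.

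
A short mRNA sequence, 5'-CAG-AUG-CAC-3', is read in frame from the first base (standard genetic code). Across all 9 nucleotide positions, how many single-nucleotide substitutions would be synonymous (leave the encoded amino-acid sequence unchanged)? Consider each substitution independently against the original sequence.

Codon 1 (CAG, Gln): 1 synonymous substitution.
Codon 2 (AUG, Met): 0 synonymous substitutions.
Codon 3 (CAC, His): 1 synonymous substitution.
Total: 1 + 0 + 1 = 2.

2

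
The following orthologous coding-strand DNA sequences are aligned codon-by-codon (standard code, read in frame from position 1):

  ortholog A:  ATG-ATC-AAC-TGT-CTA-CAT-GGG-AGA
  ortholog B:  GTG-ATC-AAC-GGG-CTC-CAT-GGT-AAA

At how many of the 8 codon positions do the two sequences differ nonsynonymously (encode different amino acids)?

3

Codon 1: ATG Met / GTG Val — nonsynonymous.
Codon 2: ATC Ile / ATC Ile — identical.
Codon 3: AAC Asn / AAC Asn — identical.
Codon 4: TGT Cys / GGG Gly — nonsynonymous.
Codon 5: CTA Leu / CTC Leu — synonymous.
Codon 6: CAT His / CAT His — identical.
Codon 7: GGG Gly / GGT Gly — synonymous.
Codon 8: AGA Arg / AAA Lys — nonsynonymous.
Nonsynonymous differences: 3.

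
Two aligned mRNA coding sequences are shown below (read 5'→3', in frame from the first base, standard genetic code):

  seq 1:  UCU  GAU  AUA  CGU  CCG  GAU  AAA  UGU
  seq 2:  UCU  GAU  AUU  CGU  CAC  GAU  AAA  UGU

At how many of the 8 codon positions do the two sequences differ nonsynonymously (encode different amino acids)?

Codon 1: UCU Ser / UCU Ser — identical.
Codon 2: GAU Asp / GAU Asp — identical.
Codon 3: AUA Ile / AUU Ile — synonymous.
Codon 4: CGU Arg / CGU Arg — identical.
Codon 5: CCG Pro / CAC His — nonsynonymous.
Codon 6: GAU Asp / GAU Asp — identical.
Codon 7: AAA Lys / AAA Lys — identical.
Codon 8: UGU Cys / UGU Cys — identical.
Nonsynonymous differences: 1.

1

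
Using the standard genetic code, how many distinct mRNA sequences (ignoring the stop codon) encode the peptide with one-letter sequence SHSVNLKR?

41472

Ser: 6 codons.
His: 2 codons.
Ser: 6 codons.
Val: 4 codons.
Asn: 2 codons.
Leu: 6 codons.
Lys: 2 codons.
Arg: 6 codons.
6 × 2 × 6 × 4 × 2 × 6 × 2 × 6 = 41472.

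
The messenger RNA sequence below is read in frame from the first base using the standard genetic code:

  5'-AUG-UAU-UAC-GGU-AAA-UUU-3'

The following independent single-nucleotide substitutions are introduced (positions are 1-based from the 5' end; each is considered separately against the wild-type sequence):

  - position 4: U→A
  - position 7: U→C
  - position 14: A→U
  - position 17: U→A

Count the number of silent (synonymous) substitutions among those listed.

0

Codon 2: UAU (Tyr) → AAU (Asn) — missense.
Codon 3: UAC (Tyr) → CAC (His) — missense.
Codon 5: AAA (Lys) → AUA (Ile) — missense.
Codon 6: UUU (Phe) → UAU (Tyr) — missense.
Synonymous: 0 of 4.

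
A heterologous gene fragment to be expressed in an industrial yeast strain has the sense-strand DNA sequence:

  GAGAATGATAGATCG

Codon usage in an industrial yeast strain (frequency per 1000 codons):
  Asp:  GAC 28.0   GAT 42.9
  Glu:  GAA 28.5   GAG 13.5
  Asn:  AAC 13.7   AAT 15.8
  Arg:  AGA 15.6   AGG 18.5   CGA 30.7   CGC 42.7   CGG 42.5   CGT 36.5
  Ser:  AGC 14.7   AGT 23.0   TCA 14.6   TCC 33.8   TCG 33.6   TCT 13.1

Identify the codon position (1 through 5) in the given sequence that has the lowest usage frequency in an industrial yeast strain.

Codon 1 GAG (Glu): 13.5 per 1000.
Codon 2 AAT (Asn): 15.8 per 1000.
Codon 3 GAT (Asp): 42.9 per 1000.
Codon 4 AGA (Arg): 15.6 per 1000.
Codon 5 TCG (Ser): 33.6 per 1000.
Lowest frequency is 13.5 at codon 1.

1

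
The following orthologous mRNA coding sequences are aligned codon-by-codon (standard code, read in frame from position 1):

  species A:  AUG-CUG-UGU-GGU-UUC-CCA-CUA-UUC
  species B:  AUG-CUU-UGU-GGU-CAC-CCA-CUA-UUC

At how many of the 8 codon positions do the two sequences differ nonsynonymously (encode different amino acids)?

Codon 1: AUG Met / AUG Met — identical.
Codon 2: CUG Leu / CUU Leu — synonymous.
Codon 3: UGU Cys / UGU Cys — identical.
Codon 4: GGU Gly / GGU Gly — identical.
Codon 5: UUC Phe / CAC His — nonsynonymous.
Codon 6: CCA Pro / CCA Pro — identical.
Codon 7: CUA Leu / CUA Leu — identical.
Codon 8: UUC Phe / UUC Phe — identical.
Nonsynonymous differences: 1.

1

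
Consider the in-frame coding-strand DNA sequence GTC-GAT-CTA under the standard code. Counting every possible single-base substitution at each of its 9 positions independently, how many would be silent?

8

Codon 1 (GTC, Val): 3 synonymous substitutions.
Codon 2 (GAT, Asp): 1 synonymous substitution.
Codon 3 (CTA, Leu): 4 synonymous substitutions.
Total: 3 + 1 + 4 = 8.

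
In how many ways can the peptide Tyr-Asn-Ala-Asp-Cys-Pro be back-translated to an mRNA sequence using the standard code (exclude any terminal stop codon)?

Tyr: 2 codons.
Asn: 2 codons.
Ala: 4 codons.
Asp: 2 codons.
Cys: 2 codons.
Pro: 4 codons.
2 × 2 × 4 × 2 × 2 × 4 = 256.

256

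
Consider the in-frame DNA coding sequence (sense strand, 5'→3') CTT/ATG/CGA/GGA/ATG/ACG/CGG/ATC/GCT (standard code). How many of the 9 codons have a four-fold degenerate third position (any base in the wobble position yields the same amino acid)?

Codon 1 CTT (Leu): third position 4-fold.
Codon 2 ATG (Met): third position 1-fold.
Codon 3 CGA (Arg): third position 4-fold.
Codon 4 GGA (Gly): third position 4-fold.
Codon 5 ATG (Met): third position 1-fold.
Codon 6 ACG (Thr): third position 4-fold.
Codon 7 CGG (Arg): third position 4-fold.
Codon 8 ATC (Ile): third position 3-fold.
Codon 9 GCT (Ala): third position 4-fold.
Four-fold degenerate third positions: 6.

6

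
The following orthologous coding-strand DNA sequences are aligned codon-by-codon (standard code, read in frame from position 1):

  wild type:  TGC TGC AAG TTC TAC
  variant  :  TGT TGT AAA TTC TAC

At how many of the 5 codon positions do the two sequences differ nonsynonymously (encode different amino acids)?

Codon 1: TGC Cys / TGT Cys — synonymous.
Codon 2: TGC Cys / TGT Cys — synonymous.
Codon 3: AAG Lys / AAA Lys — synonymous.
Codon 4: TTC Phe / TTC Phe — identical.
Codon 5: TAC Tyr / TAC Tyr — identical.
Nonsynonymous differences: 0.

0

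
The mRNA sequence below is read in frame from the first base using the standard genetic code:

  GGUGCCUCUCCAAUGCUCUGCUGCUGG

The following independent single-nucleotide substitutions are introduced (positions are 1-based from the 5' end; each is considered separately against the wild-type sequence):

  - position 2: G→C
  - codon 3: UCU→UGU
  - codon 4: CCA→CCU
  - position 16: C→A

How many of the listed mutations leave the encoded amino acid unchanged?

1

Codon 1: GGU (Gly) → GCU (Ala) — missense.
Codon 3: UCU (Ser) → UGU (Cys) — missense.
Codon 4: CCA (Pro) → CCU (Pro) — synonymous.
Codon 6: CUC (Leu) → AUC (Ile) — missense.
Synonymous: 1 of 4.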